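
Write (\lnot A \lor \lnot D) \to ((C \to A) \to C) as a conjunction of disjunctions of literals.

(\lnot A \lor \lnot D) \to ((C \to A) \to C)
⇔ \lnot (\lnot A \lor \lnot D) \lor ((C \to A) \to C)   [eliminate \to]
⇔ \lnot (\lnot A \lor \lnot D) \lor \lnot (C \to A) \lor C   [eliminate \to]
⇔ \lnot (\lnot A \lor \lnot D) \lor \lnot (\lnot C \lor A) \lor C   [eliminate \to]
⇔ (\lnot \lnot A \land \lnot \lnot D) \lor \lnot (\lnot C \lor A) \lor C   [De Morgan]
⇔ (A \land \lnot \lnot D) \lor \lnot (\lnot C \lor A) \lor C   [double negation]
⇔ (A \land D) \lor \lnot (\lnot C \lor A) \lor C   [double negation]
⇔ (A \land D) \lor (\lnot \lnot C \land \lnot A) \lor C   [De Morgan]
⇔ (A \land D) \lor (C \land \lnot A) \lor C   [double negation]
⇔ (A \lor C \lor C) \land (A \lor \lnot A \lor C) \land (D \lor C \lor C) \land (D \lor \lnot A \lor C)   [distribute \lor over \land]
⇔ (A \lor C) \land (D \lor C)   [simplify]

(A \lor C) \land (D \lor C)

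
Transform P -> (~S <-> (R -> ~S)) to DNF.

~P | (S & R) | ~S

P -> (~S <-> (R -> ~S))
≡ ~P | (~S <-> (R -> ~S))   [eliminate ->]
≡ ~P | ((~S -> (R -> ~S)) & ((R -> ~S) -> ~S))   [eliminate <->]
≡ ~P | ((~~S | (R -> ~S)) & ((R -> ~S) -> ~S))   [eliminate ->]
≡ ~P | ((~~S | ~R | ~S) & ((R -> ~S) -> ~S))   [eliminate ->]
≡ ~P | ((~~S | ~R | ~S) & (~(R -> ~S) | ~S))   [eliminate ->]
≡ ~P | ((~~S | ~R | ~S) & (~(~R | ~S) | ~S))   [eliminate ->]
≡ ~P | ((S | ~R | ~S) & (~(~R | ~S) | ~S))   [double negation]
≡ ~P | ((S | ~R | ~S) & ((~~R & ~~S) | ~S))   [De Morgan]
≡ ~P | ((S | ~R | ~S) & ((R & ~~S) | ~S))   [double negation]
≡ ~P | ((S | ~R | ~S) & ((R & S) | ~S))   [double negation]
≡ ~P | (S & R & S) | (S & ~S) | (~R & R & S) | (~R & ~S) | (~S & R & S) | (~S & ~S)   [distribute & over |]
≡ ~P | (S & R) | ~S   [simplify]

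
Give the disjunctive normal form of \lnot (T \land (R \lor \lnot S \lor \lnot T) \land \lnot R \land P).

\lnot (T \land (R \lor \lnot S \lor \lnot T) \land \lnot R \land P)
≡ \lnot T \lor \lnot (R \lor \lnot S \lor \lnot T) \lor \lnot \lnot R \lor \lnot P   [De Morgan]
≡ \lnot T \lor (\lnot R \land \lnot \lnot S \land \lnot \lnot T) \lor \lnot \lnot R \lor \lnot P   [De Morgan]
≡ \lnot T \lor (\lnot R \land S \land \lnot \lnot T) \lor \lnot \lnot R \lor \lnot P   [double negation]
≡ \lnot T \lor (\lnot R \land S \land T) \lor \lnot \lnot R \lor \lnot P   [double negation]
≡ \lnot T \lor (\lnot R \land S \land T) \lor R \lor \lnot P   [double negation]

\lnot T \lor (\lnot R \land S \land T) \lor R \lor \lnot P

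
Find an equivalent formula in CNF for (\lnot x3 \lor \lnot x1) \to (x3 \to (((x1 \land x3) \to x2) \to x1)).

(\lnot x3 \lor \lnot x1) \to (x3 \to (((x1 \land x3) \to x2) \to x1))
⇔ \lnot (\lnot x3 \lor \lnot x1) \lor (x3 \to (((x1 \land x3) \to x2) \to x1))   (eliminate \to)
⇔ \lnot (\lnot x3 \lor \lnot x1) \lor \lnot x3 \lor (((x1 \land x3) \to x2) \to x1)   (eliminate \to)
⇔ \lnot (\lnot x3 \lor \lnot x1) \lor \lnot x3 \lor \lnot ((x1 \land x3) \to x2) \lor x1   (eliminate \to)
⇔ \lnot (\lnot x3 \lor \lnot x1) \lor \lnot x3 \lor \lnot (\lnot (x1 \land x3) \lor x2) \lor x1   (eliminate \to)
⇔ (\lnot \lnot x3 \land \lnot \lnot x1) \lor \lnot x3 \lor \lnot (\lnot (x1 \land x3) \lor x2) \lor x1   (De Morgan)
⇔ (x3 \land \lnot \lnot x1) \lor \lnot x3 \lor \lnot (\lnot (x1 \land x3) \lor x2) \lor x1   (double negation)
⇔ (x3 \land x1) \lor \lnot x3 \lor \lnot (\lnot (x1 \land x3) \lor x2) \lor x1   (double negation)
⇔ (x3 \land x1) \lor \lnot x3 \lor (\lnot \lnot (x1 \land x3) \land \lnot x2) \lor x1   (De Morgan)
⇔ (x3 \land x1) \lor \lnot x3 \lor (x1 \land x3 \land \lnot x2) \lor x1   (double negation)
⇔ (x3 \lor \lnot x3 \lor x1 \lor x1) \land (x3 \lor \lnot x3 \lor x3 \lor x1) \land (x3 \lor \lnot x3 \lor \lnot x2 \lor x1) \land (x1 \lor \lnot x3 \lor x1 \lor x1) \land (x1 \lor \lnot x3 \lor x3 \lor x1) \land (x1 \lor \lnot x3 \lor \lnot x2 \lor x1)   (distribute \lor over \land)
⇔ x1 \lor \lnot x3   (simplify)

x1 \lor \lnot x3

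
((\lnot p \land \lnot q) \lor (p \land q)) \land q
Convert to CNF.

(\lnot q \lor p) \land q

((\lnot p \land \lnot q) \lor (p \land q)) \land q
= (\lnot p \lor p) \land (\lnot p \lor q) \land (\lnot q \lor p) \land (\lnot q \lor q) \land q   [distribute \lor over \land]
= (\lnot q \lor p) \land q   [simplify]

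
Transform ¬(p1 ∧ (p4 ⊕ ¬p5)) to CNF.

¬(p1 ∧ (p4 ⊕ ¬p5))
⇔ ¬(p1 ∧ (p4 ∨ ¬p5) ∧ ¬(p4 ∧ ¬p5))   [expand ⊕]
⇔ ¬p1 ∨ ¬(p4 ∨ ¬p5) ∨ ¬¬(p4 ∧ ¬p5)   [De Morgan]
⇔ ¬p1 ∨ (¬p4 ∧ ¬¬p5) ∨ ¬¬(p4 ∧ ¬p5)   [De Morgan]
⇔ ¬p1 ∨ (¬p4 ∧ p5) ∨ ¬¬(p4 ∧ ¬p5)   [double negation]
⇔ ¬p1 ∨ (¬p4 ∧ p5) ∨ (p4 ∧ ¬p5)   [double negation]
⇔ (¬p1 ∨ ¬p4 ∨ p4) ∧ (¬p1 ∨ ¬p4 ∨ ¬p5) ∧ (¬p1 ∨ p5 ∨ p4) ∧ (¬p1 ∨ p5 ∨ ¬p5)   [distribute ∨ over ∧]
⇔ (¬p1 ∨ ¬p4 ∨ ¬p5) ∧ (¬p1 ∨ p5 ∨ p4)   [simplify]

(¬p1 ∨ ¬p4 ∨ ¬p5) ∧ (¬p1 ∨ p5 ∨ p4)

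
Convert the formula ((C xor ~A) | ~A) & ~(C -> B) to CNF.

C & ~B

((C xor ~A) | ~A) & ~(C -> B)
= (((C | ~A) & ~(C & ~A)) | ~A) & ~(C -> B)   [expand xor]
= (((C | ~A) & ~(C & ~A)) | ~A) & ~(~C | B)   [eliminate ->]
= (((C | ~A) & (~C | ~~A)) | ~A) & ~(~C | B)   [De Morgan]
= (((C | ~A) & (~C | A)) | ~A) & ~(~C | B)   [double negation]
= (((C | ~A) & (~C | A)) | ~A) & ~~C & ~B   [De Morgan]
= (((C | ~A) & (~C | A)) | ~A) & C & ~B   [double negation]
= (C | ~A | ~A) & (~C | A | ~A) & C & ~B   [distribute | over &]
= C & ~B   [simplify]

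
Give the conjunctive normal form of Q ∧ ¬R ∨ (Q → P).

¬R ∨ ¬Q ∨ P

Q ∧ ¬R ∨ (Q → P)
⇔ Q ∧ ¬R ∨ ¬Q ∨ P   (eliminate →)
⇔ (Q ∨ ¬Q ∨ P) ∧ (¬R ∨ ¬Q ∨ P)   (distribute ∨ over ∧)
⇔ ¬R ∨ ¬Q ∨ P   (simplify)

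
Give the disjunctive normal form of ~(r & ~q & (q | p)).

~r | q | (~q & ~p)

~(r & ~q & (q | p))
≡ ~r | ~~q | ~(q | p)   [De Morgan]
≡ ~r | q | ~(q | p)   [double negation]
≡ ~r | q | (~q & ~p)   [De Morgan]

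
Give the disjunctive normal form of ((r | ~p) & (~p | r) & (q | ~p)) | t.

(r & q) | ~p | t

((r | ~p) & (~p | r) & (q | ~p)) | t
≡ (r & ~p & q) | (r & ~p & ~p) | (r & r & q) | (r & r & ~p) | (~p & ~p & q) | (~p & ~p & ~p) | (~p & r & q) | (~p & r & ~p) | t   — distribute & over |
≡ (r & q) | ~p | t   — simplify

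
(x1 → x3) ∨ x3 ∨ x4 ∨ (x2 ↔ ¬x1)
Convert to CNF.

¬x1 ∨ x3 ∨ x4 ∨ ¬x2

(x1 → x3) ∨ x3 ∨ x4 ∨ (x2 ↔ ¬x1)
≡ ¬x1 ∨ x3 ∨ x3 ∨ x4 ∨ (x2 ↔ ¬x1)   (eliminate →)
≡ ¬x1 ∨ x3 ∨ x3 ∨ x4 ∨ ((x2 → ¬x1) ∧ (¬x1 → x2))   (eliminate ↔)
≡ ¬x1 ∨ x3 ∨ x3 ∨ x4 ∨ ((¬x2 ∨ ¬x1) ∧ (¬x1 → x2))   (eliminate →)
≡ ¬x1 ∨ x3 ∨ x3 ∨ x4 ∨ ((¬x2 ∨ ¬x1) ∧ (¬¬x1 ∨ x2))   (eliminate →)
≡ ¬x1 ∨ x3 ∨ x3 ∨ x4 ∨ ((¬x2 ∨ ¬x1) ∧ (x1 ∨ x2))   (double negation)
≡ (¬x1 ∨ x3 ∨ x3 ∨ x4 ∨ ¬x2 ∨ ¬x1) ∧ (¬x1 ∨ x3 ∨ x3 ∨ x4 ∨ x1 ∨ x2)   (distribute ∨ over ∧)
≡ ¬x1 ∨ x3 ∨ x4 ∨ ¬x2   (simplify)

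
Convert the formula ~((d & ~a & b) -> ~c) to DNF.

d & ~a & b & c

~((d & ~a & b) -> ~c)
= ~(~(d & ~a & b) | ~c)   [eliminate ->]
= ~~(d & ~a & b) & ~~c   [De Morgan]
= d & ~a & b & ~~c   [double negation]
= d & ~a & b & c   [double negation]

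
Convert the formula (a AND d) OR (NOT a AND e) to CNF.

(a OR e) AND (d OR NOT a) AND (d OR e)

(a AND d) OR (NOT a AND e)
= (a OR NOT a) AND (a OR e) AND (d OR NOT a) AND (d OR e)
= (a OR e) AND (d OR NOT a) AND (d OR e)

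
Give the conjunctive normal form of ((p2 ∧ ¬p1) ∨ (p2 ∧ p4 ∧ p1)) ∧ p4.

p2 ∧ p4

((p2 ∧ ¬p1) ∨ (p2 ∧ p4 ∧ p1)) ∧ p4
≡ (p2 ∨ p2) ∧ (p2 ∨ p4) ∧ (p2 ∨ p1) ∧ (¬p1 ∨ p2) ∧ (¬p1 ∨ p4) ∧ (¬p1 ∨ p1) ∧ p4   [distribute ∨ over ∧]
≡ p2 ∧ p4   [simplify]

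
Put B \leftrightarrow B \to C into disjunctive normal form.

B \leftrightarrow B \to C
≡ (B \to (B \to C)) \land ((B \to C) \to B)   — eliminate \leftrightarrow
≡ (\lnot B \lor (B \to C)) \land ((B \to C) \to B)   — eliminate \to
≡ (\lnot B \lor \lnot B \lor C) \land ((B \to C) \to B)   — eliminate \to
≡ (\lnot B \lor \lnot B \lor C) \land (\lnot (B \to C) \lor B)   — eliminate \to
≡ (\lnot B \lor \lnot B \lor C) \land (\lnot (\lnot B \lor C) \lor B)   — eliminate \to
≡ (\lnot B \lor \lnot B \lor C) \land (\lnot \lnot B \land \lnot C \lor B)   — De Morgan
≡ (\lnot B \lor \lnot B \lor C) \land (B \land \lnot C \lor B)   — double negation
≡ \lnot B \land B \land \lnot C \lor \lnot B \land B \lor \lnot B \land B \land \lnot C \lor \lnot B \land B \lor C \land B \land \lnot C \lor C \land B   — distribute \land over \lor
≡ C \land B   — simplify

C \land B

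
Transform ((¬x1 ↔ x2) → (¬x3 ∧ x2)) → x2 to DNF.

((¬x1 ↔ x2) → (¬x3 ∧ x2)) → x2
= ¬((¬x1 ↔ x2) → (¬x3 ∧ x2)) ∨ x2   (eliminate →)
= ¬(¬(¬x1 ↔ x2) ∨ (¬x3 ∧ x2)) ∨ x2   (eliminate →)
= ¬(¬((¬x1 → x2) ∧ (x2 → ¬x1)) ∨ (¬x3 ∧ x2)) ∨ x2   (eliminate ↔)
= ¬(¬((¬¬x1 ∨ x2) ∧ (x2 → ¬x1)) ∨ (¬x3 ∧ x2)) ∨ x2   (eliminate →)
= ¬(¬((¬¬x1 ∨ x2) ∧ (¬x2 ∨ ¬x1)) ∨ (¬x3 ∧ x2)) ∨ x2   (eliminate →)
= (¬¬((¬¬x1 ∨ x2) ∧ (¬x2 ∨ ¬x1)) ∧ ¬(¬x3 ∧ x2)) ∨ x2   (De Morgan)
= ((¬¬x1 ∨ x2) ∧ (¬x2 ∨ ¬x1) ∧ ¬(¬x3 ∧ x2)) ∨ x2   (double negation)
= ((x1 ∨ x2) ∧ (¬x2 ∨ ¬x1) ∧ ¬(¬x3 ∧ x2)) ∨ x2   (double negation)
= ((x1 ∨ x2) ∧ (¬x2 ∨ ¬x1) ∧ (¬¬x3 ∨ ¬x2)) ∨ x2   (De Morgan)
= ((x1 ∨ x2) ∧ (¬x2 ∨ ¬x1) ∧ (x3 ∨ ¬x2)) ∨ x2   (double negation)
= (x1 ∧ ¬x2 ∧ x3) ∨ (x1 ∧ ¬x2 ∧ ¬x2) ∨ (x1 ∧ ¬x1 ∧ x3) ∨ (x1 ∧ ¬x1 ∧ ¬x2) ∨ (x2 ∧ ¬x2 ∧ x3) ∨ (x2 ∧ ¬x2 ∧ ¬x2) ∨ (x2 ∧ ¬x1 ∧ x3) ∨ (x2 ∧ ¬x1 ∧ ¬x2) ∨ x2   (distribute ∧ over ∨)
= (x1 ∧ ¬x2) ∨ x2   (simplify)

(x1 ∧ ¬x2) ∨ x2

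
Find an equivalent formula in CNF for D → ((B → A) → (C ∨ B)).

D → ((B → A) → (C ∨ B))
= ¬D ∨ ((B → A) → (C ∨ B))   (eliminate →)
= ¬D ∨ ¬(B → A) ∨ C ∨ B   (eliminate →)
= ¬D ∨ ¬(¬B ∨ A) ∨ C ∨ B   (eliminate →)
= ¬D ∨ (¬¬B ∧ ¬A) ∨ C ∨ B   (De Morgan)
= ¬D ∨ (B ∧ ¬A) ∨ C ∨ B   (double negation)
= (¬D ∨ B ∨ C ∨ B) ∧ (¬D ∨ ¬A ∨ C ∨ B)   (distribute ∨ over ∧)
= ¬D ∨ B ∨ C   (simplify)

¬D ∨ B ∨ C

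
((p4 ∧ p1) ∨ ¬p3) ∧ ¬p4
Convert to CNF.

((p4 ∧ p1) ∨ ¬p3) ∧ ¬p4
= (p4 ∨ ¬p3) ∧ (p1 ∨ ¬p3) ∧ ¬p4   — distribute ∨ over ∧

(p4 ∨ ¬p3) ∧ (p1 ∨ ¬p3) ∧ ¬p4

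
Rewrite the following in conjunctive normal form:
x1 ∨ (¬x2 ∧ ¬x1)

x1 ∨ (¬x2 ∧ ¬x1)
= (x1 ∨ ¬x2) ∧ (x1 ∨ ¬x1)   [distribute ∨ over ∧]
= x1 ∨ ¬x2   [simplify]

x1 ∨ ¬x2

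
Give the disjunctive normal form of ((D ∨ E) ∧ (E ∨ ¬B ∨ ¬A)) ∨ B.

(D ∧ ¬B) ∨ (D ∧ ¬A) ∨ E ∨ B

((D ∨ E) ∧ (E ∨ ¬B ∨ ¬A)) ∨ B
≡ (D ∧ E) ∨ (D ∧ ¬B) ∨ (D ∧ ¬A) ∨ (E ∧ E) ∨ (E ∧ ¬B) ∨ (E ∧ ¬A) ∨ B   [distribute ∧ over ∨]
≡ (D ∧ ¬B) ∨ (D ∧ ¬A) ∨ E ∨ B   [simplify]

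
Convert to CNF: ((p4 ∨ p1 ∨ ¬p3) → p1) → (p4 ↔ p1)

((p4 ∨ p1 ∨ ¬p3) → p1) → (p4 ↔ p1)
⇔ ¬((p4 ∨ p1 ∨ ¬p3) → p1) ∨ (p4 ↔ p1)   — eliminate →
⇔ ¬(¬(p4 ∨ p1 ∨ ¬p3) ∨ p1) ∨ (p4 ↔ p1)   — eliminate →
⇔ ¬(¬(p4 ∨ p1 ∨ ¬p3) ∨ p1) ∨ ((p4 → p1) ∧ (p1 → p4))   — eliminate ↔
⇔ ¬(¬(p4 ∨ p1 ∨ ¬p3) ∨ p1) ∨ ((¬p4 ∨ p1) ∧ (p1 → p4))   — eliminate →
⇔ ¬(¬(p4 ∨ p1 ∨ ¬p3) ∨ p1) ∨ ((¬p4 ∨ p1) ∧ (¬p1 ∨ p4))   — eliminate →
⇔ (¬¬(p4 ∨ p1 ∨ ¬p3) ∧ ¬p1) ∨ ((¬p4 ∨ p1) ∧ (¬p1 ∨ p4))   — De Morgan
⇔ ((p4 ∨ p1 ∨ ¬p3) ∧ ¬p1) ∨ ((¬p4 ∨ p1) ∧ (¬p1 ∨ p4))   — double negation
⇔ (p4 ∨ p1 ∨ ¬p3 ∨ ¬p4 ∨ p1) ∧ (p4 ∨ p1 ∨ ¬p3 ∨ ¬p1 ∨ p4) ∧ (¬p1 ∨ ¬p4 ∨ p1) ∧ (¬p1 ∨ ¬p1 ∨ p4)   — distribute ∨ over ∧
⇔ ¬p1 ∨ p4   — simplify

¬p1 ∨ p4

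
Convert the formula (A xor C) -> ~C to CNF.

~C | A

(A xor C) -> ~C
≡ ~(A xor C) | ~C   — eliminate ->
≡ ~((A | C) & ~(A & C)) | ~C   — expand xor
≡ ~(A | C) | ~~(A & C) | ~C   — De Morgan
≡ (~A & ~C) | ~~(A & C) | ~C   — De Morgan
≡ (~A & ~C) | (A & C) | ~C   — double negation
≡ (~A | A | ~C) & (~A | C | ~C) & (~C | A | ~C) & (~C | C | ~C)   — distribute | over &
≡ ~C | A   — simplify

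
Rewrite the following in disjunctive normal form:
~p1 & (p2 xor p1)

~p1 & p2

~p1 & (p2 xor p1)
≡ ~p1 & ((p2 & ~p1) | (~p2 & p1))   — expand xor
≡ (~p1 & p2 & ~p1) | (~p1 & ~p2 & p1)   — distribute & over |
≡ ~p1 & p2   — simplify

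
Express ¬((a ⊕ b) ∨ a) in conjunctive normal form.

(¬b ∨ a) ∧ ¬a

¬((a ⊕ b) ∨ a)
≡ ¬((a ∨ b) ∧ ¬(a ∧ b) ∨ a)   [expand ⊕]
≡ ¬((a ∨ b) ∧ ¬(a ∧ b)) ∧ ¬a   [De Morgan]
≡ (¬(a ∨ b) ∨ ¬¬(a ∧ b)) ∧ ¬a   [De Morgan]
≡ (¬a ∧ ¬b ∨ ¬¬(a ∧ b)) ∧ ¬a   [De Morgan]
≡ (¬a ∧ ¬b ∨ a ∧ b) ∧ ¬a   [double negation]
≡ (¬a ∨ a) ∧ (¬a ∨ b) ∧ (¬b ∨ a) ∧ (¬b ∨ b) ∧ ¬a   [distribute ∨ over ∧]
≡ (¬b ∨ a) ∧ ¬a   [simplify]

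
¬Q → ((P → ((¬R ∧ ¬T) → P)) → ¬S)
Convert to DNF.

¬Q → ((P → ((¬R ∧ ¬T) → P)) → ¬S)
≡ ¬¬Q ∨ ((P → ((¬R ∧ ¬T) → P)) → ¬S)   — eliminate →
≡ ¬¬Q ∨ ¬(P → ((¬R ∧ ¬T) → P)) ∨ ¬S   — eliminate →
≡ ¬¬Q ∨ ¬(¬P ∨ ((¬R ∧ ¬T) → P)) ∨ ¬S   — eliminate →
≡ ¬¬Q ∨ ¬(¬P ∨ ¬(¬R ∧ ¬T) ∨ P) ∨ ¬S   — eliminate →
≡ Q ∨ ¬(¬P ∨ ¬(¬R ∧ ¬T) ∨ P) ∨ ¬S   — double negation
≡ Q ∨ (¬¬P ∧ ¬¬(¬R ∧ ¬T) ∧ ¬P) ∨ ¬S   — De Morgan
≡ Q ∨ (P ∧ ¬¬(¬R ∧ ¬T) ∧ ¬P) ∨ ¬S   — double negation
≡ Q ∨ (P ∧ ¬R ∧ ¬T ∧ ¬P) ∨ ¬S   — double negation
≡ Q ∨ ¬S   — simplify

Q ∨ ¬S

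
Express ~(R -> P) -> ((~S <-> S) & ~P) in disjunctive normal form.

~(R -> P) -> ((~S <-> S) & ~P)
≡ ~~(R -> P) | ((~S <-> S) & ~P)
≡ ~~(~R | P) | ((~S <-> S) & ~P)
≡ ~~(~R | P) | ((~S -> S) & (S -> ~S) & ~P)
≡ ~~(~R | P) | ((~~S | S) & (S -> ~S) & ~P)
≡ ~~(~R | P) | ((~~S | S) & (~S | ~S) & ~P)
≡ ~R | P | ((~~S | S) & (~S | ~S) & ~P)
≡ ~R | P | ((S | S) & (~S | ~S) & ~P)
≡ ~R | P | (S & ~S & ~P) | (S & ~S & ~P) | (S & ~S & ~P) | (S & ~S & ~P)
≡ ~R | P

~R | P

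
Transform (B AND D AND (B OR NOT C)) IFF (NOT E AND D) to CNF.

(B AND D AND (B OR NOT C)) IFF (NOT E AND D)
≡ ((B AND D AND (B OR NOT C)) IMPLIES (NOT E AND D)) AND ((NOT E AND D) IMPLIES (B AND D AND (B OR NOT C)))   [eliminate IFF]
≡ (NOT (B AND D AND (B OR NOT C)) OR (NOT E AND D)) AND ((NOT E AND D) IMPLIES (B AND D AND (B OR NOT C)))   [eliminate IMPLIES]
≡ (NOT (B AND D AND (B OR NOT C)) OR (NOT E AND D)) AND (NOT (NOT E AND D) OR (B AND D AND (B OR NOT C)))   [eliminate IMPLIES]
≡ (NOT B OR NOT D OR NOT (B OR NOT C) OR (NOT E AND D)) AND (NOT (NOT E AND D) OR (B AND D AND (B OR NOT C)))   [De Morgan]
≡ (NOT B OR NOT D OR (NOT B AND NOT NOT C) OR (NOT E AND D)) AND (NOT (NOT E AND D) OR (B AND D AND (B OR NOT C)))   [De Morgan]
≡ (NOT B OR NOT D OR (NOT B AND C) OR (NOT E AND D)) AND (NOT (NOT E AND D) OR (B AND D AND (B OR NOT C)))   [double negation]
≡ (NOT B OR NOT D OR (NOT B AND C) OR (NOT E AND D)) AND (NOT NOT E OR NOT D OR (B AND D AND (B OR NOT C)))   [De Morgan]
≡ (NOT B OR NOT D OR (NOT B AND C) OR (NOT E AND D)) AND (E OR NOT D OR (B AND D AND (B OR NOT C)))   [double negation]
≡ (NOT B OR NOT D OR NOT B OR NOT E) AND (NOT B OR NOT D OR NOT B OR D) AND (NOT B OR NOT D OR C OR NOT E) AND (NOT B OR NOT D OR C OR D) AND (E OR NOT D OR B) AND (E OR NOT D OR D) AND (E OR NOT D OR B OR NOT C)   [distribute OR over AND]
≡ (NOT B OR NOT D OR NOT E) AND (E OR NOT D OR B)   [simplify]

(NOT B OR NOT D OR NOT E) AND (E OR NOT D OR B)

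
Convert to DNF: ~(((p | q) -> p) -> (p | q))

~p & ~q

~(((p | q) -> p) -> (p | q))
⇔ ~(~((p | q) -> p) | p | q)   (eliminate ->)
⇔ ~(~(~(p | q) | p) | p | q)   (eliminate ->)
⇔ ~~(~(p | q) | p) & ~p & ~q   (De Morgan)
⇔ (~(p | q) | p) & ~p & ~q   (double negation)
⇔ ((~p & ~q) | p) & ~p & ~q   (De Morgan)
⇔ (~p & ~q & ~p & ~q) | (p & ~p & ~q)   (distribute & over |)
⇔ ~p & ~q   (simplify)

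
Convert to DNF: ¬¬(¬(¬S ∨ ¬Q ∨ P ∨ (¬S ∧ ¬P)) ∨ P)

(S ∧ Q ∧ ¬P) ∨ P

¬¬(¬(¬S ∨ ¬Q ∨ P ∨ (¬S ∧ ¬P)) ∨ P)
= ¬(¬S ∨ ¬Q ∨ P ∨ (¬S ∧ ¬P)) ∨ P   [double negation]
= (¬¬S ∧ ¬¬Q ∧ ¬P ∧ ¬(¬S ∧ ¬P)) ∨ P   [De Morgan]
= (S ∧ ¬¬Q ∧ ¬P ∧ ¬(¬S ∧ ¬P)) ∨ P   [double negation]
= (S ∧ Q ∧ ¬P ∧ ¬(¬S ∧ ¬P)) ∨ P   [double negation]
= (S ∧ Q ∧ ¬P ∧ (¬¬S ∨ ¬¬P)) ∨ P   [De Morgan]
= (S ∧ Q ∧ ¬P ∧ (S ∨ ¬¬P)) ∨ P   [double negation]
= (S ∧ Q ∧ ¬P ∧ (S ∨ P)) ∨ P   [double negation]
= (S ∧ Q ∧ ¬P ∧ S) ∨ (S ∧ Q ∧ ¬P ∧ P) ∨ P   [distribute ∧ over ∨]
= (S ∧ Q ∧ ¬P) ∨ P   [simplify]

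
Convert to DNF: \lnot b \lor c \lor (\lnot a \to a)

\lnot b \lor c \lor (\lnot a \to a)
⇔ \lnot b \lor c \lor \lnot \lnot a \lor a   — eliminate \to
⇔ \lnot b \lor c \lor a \lor a   — double negation
⇔ \lnot b \lor c \lor a   — simplify

\lnot b \lor c \lor a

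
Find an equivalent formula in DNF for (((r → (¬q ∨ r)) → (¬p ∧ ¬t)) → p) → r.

(¬p ∧ ¬t) ∨ r

(((r → (¬q ∨ r)) → (¬p ∧ ¬t)) → p) → r
⇔ ¬(((r → (¬q ∨ r)) → (¬p ∧ ¬t)) → p) ∨ r   — eliminate →
⇔ ¬(¬((r → (¬q ∨ r)) → (¬p ∧ ¬t)) ∨ p) ∨ r   — eliminate →
⇔ ¬(¬(¬(r → (¬q ∨ r)) ∨ (¬p ∧ ¬t)) ∨ p) ∨ r   — eliminate →
⇔ ¬(¬(¬(¬r ∨ ¬q ∨ r) ∨ (¬p ∧ ¬t)) ∨ p) ∨ r   — eliminate →
⇔ (¬¬(¬(¬r ∨ ¬q ∨ r) ∨ (¬p ∧ ¬t)) ∧ ¬p) ∨ r   — De Morgan
⇔ ((¬(¬r ∨ ¬q ∨ r) ∨ (¬p ∧ ¬t)) ∧ ¬p) ∨ r   — double negation
⇔ (((¬¬r ∧ ¬¬q ∧ ¬r) ∨ (¬p ∧ ¬t)) ∧ ¬p) ∨ r   — De Morgan
⇔ (((r ∧ ¬¬q ∧ ¬r) ∨ (¬p ∧ ¬t)) ∧ ¬p) ∨ r   — double negation
⇔ (((r ∧ q ∧ ¬r) ∨ (¬p ∧ ¬t)) ∧ ¬p) ∨ r   — double negation
⇔ (r ∧ q ∧ ¬r ∧ ¬p) ∨ (¬p ∧ ¬t ∧ ¬p) ∨ r   — distribute ∧ over ∨
⇔ (¬p ∧ ¬t) ∨ r   — simplify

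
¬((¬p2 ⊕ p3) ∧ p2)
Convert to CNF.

¬((¬p2 ⊕ p3) ∧ p2)
⇔ ¬((¬p2 ∨ p3) ∧ ¬(¬p2 ∧ p3) ∧ p2)
⇔ ¬(¬p2 ∨ p3) ∨ ¬¬(¬p2 ∧ p3) ∨ ¬p2
⇔ (¬¬p2 ∧ ¬p3) ∨ ¬¬(¬p2 ∧ p3) ∨ ¬p2
⇔ (p2 ∧ ¬p3) ∨ ¬¬(¬p2 ∧ p3) ∨ ¬p2
⇔ (p2 ∧ ¬p3) ∨ (¬p2 ∧ p3) ∨ ¬p2
⇔ (p2 ∨ ¬p2 ∨ ¬p2) ∧ (p2 ∨ p3 ∨ ¬p2) ∧ (¬p3 ∨ ¬p2 ∨ ¬p2) ∧ (¬p3 ∨ p3 ∨ ¬p2)
⇔ ¬p3 ∨ ¬p2

¬p3 ∨ ¬p2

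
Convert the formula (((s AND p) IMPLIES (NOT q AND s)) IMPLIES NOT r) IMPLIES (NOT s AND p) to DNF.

(((s AND p) IMPLIES (NOT q AND s)) IMPLIES NOT r) IMPLIES (NOT s AND p)
≡ NOT (((s AND p) IMPLIES (NOT q AND s)) IMPLIES NOT r) OR (NOT s AND p)   (eliminate IMPLIES)
≡ NOT (NOT ((s AND p) IMPLIES (NOT q AND s)) OR NOT r) OR (NOT s AND p)   (eliminate IMPLIES)
≡ NOT (NOT (NOT (s AND p) OR (NOT q AND s)) OR NOT r) OR (NOT s AND p)   (eliminate IMPLIES)
≡ (NOT NOT (NOT (s AND p) OR (NOT q AND s)) AND NOT NOT r) OR (NOT s AND p)   (De Morgan)
≡ ((NOT (s AND p) OR (NOT q AND s)) AND NOT NOT r) OR (NOT s AND p)   (double negation)
≡ ((NOT s OR NOT p OR (NOT q AND s)) AND NOT NOT r) OR (NOT s AND p)   (De Morgan)
≡ ((NOT s OR NOT p OR (NOT q AND s)) AND r) OR (NOT s AND p)   (double negation)
≡ (NOT s AND r) OR (NOT p AND r) OR (NOT q AND s AND r) OR (NOT s AND p)   (distribute AND over OR)

(NOT s AND r) OR (NOT p AND r) OR (NOT q AND s AND r) OR (NOT s AND p)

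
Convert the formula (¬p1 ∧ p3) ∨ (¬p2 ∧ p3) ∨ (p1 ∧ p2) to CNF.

(¬p1 ∧ p3) ∨ (¬p2 ∧ p3) ∨ (p1 ∧ p2)
≡ (¬p1 ∨ ¬p2 ∨ p1) ∧ (¬p1 ∨ ¬p2 ∨ p2) ∧ (¬p1 ∨ p3 ∨ p1) ∧ (¬p1 ∨ p3 ∨ p2) ∧ (p3 ∨ ¬p2 ∨ p1) ∧ (p3 ∨ ¬p2 ∨ p2) ∧ (p3 ∨ p3 ∨ p1) ∧ (p3 ∨ p3 ∨ p2)   — distribute ∨ over ∧
≡ (p3 ∨ p1) ∧ (p3 ∨ p2)   — simplify

(p3 ∨ p1) ∧ (p3 ∨ p2)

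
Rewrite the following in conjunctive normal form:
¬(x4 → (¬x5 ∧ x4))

x4 ∧ (x5 ∨ ¬x4)

¬(x4 → (¬x5 ∧ x4))
= ¬(¬x4 ∨ (¬x5 ∧ x4))
= ¬¬x4 ∧ ¬(¬x5 ∧ x4)
= x4 ∧ ¬(¬x5 ∧ x4)
= x4 ∧ (¬¬x5 ∨ ¬x4)
= x4 ∧ (x5 ∨ ¬x4)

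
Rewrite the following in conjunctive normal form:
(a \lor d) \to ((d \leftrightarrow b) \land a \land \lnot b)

(a \lor d) \to ((d \leftrightarrow b) \land a \land \lnot b)
≡ \lnot (a \lor d) \lor ((d \leftrightarrow b) \land a \land \lnot b)   [eliminate \to]
≡ \lnot (a \lor d) \lor ((d \to b) \land (b \to d) \land a \land \lnot b)   [eliminate \leftrightarrow]
≡ \lnot (a \lor d) \lor ((\lnot d \lor b) \land (b \to d) \land a \land \lnot b)   [eliminate \to]
≡ \lnot (a \lor d) \lor ((\lnot d \lor b) \land (\lnot b \lor d) \land a \land \lnot b)   [eliminate \to]
≡ (\lnot a \land \lnot d) \lor ((\lnot d \lor b) \land (\lnot b \lor d) \land a \land \lnot b)   [De Morgan]
≡ (\lnot a \lor \lnot d \lor b) \land (\lnot a \lor \lnot b \lor d) \land (\lnot a \lor a) \land (\lnot a \lor \lnot b) \land (\lnot d \lor \lnot d \lor b) \land (\lnot d \lor \lnot b \lor d) \land (\lnot d \lor a) \land (\lnot d \lor \lnot b)   [distribute \lor over \land]
≡ (\lnot a \lor \lnot b) \land (\lnot d \lor b) \land (\lnot d \lor a) \land (\lnot d \lor \lnot b)   [simplify]

(\lnot a \lor \lnot b) \land (\lnot d \lor b) \land (\lnot d \lor a) \land (\lnot d \lor \lnot b)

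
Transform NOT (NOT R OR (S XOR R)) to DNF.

R AND S

NOT (NOT R OR (S XOR R))
= NOT (NOT R OR (S AND NOT R) OR (NOT S AND R))   [expand XOR]
= NOT NOT R AND NOT (S AND NOT R) AND NOT (NOT S AND R)   [De Morgan]
= R AND NOT (S AND NOT R) AND NOT (NOT S AND R)   [double negation]
= R AND (NOT S OR NOT NOT R) AND NOT (NOT S AND R)   [De Morgan]
= R AND (NOT S OR R) AND NOT (NOT S AND R)   [double negation]
= R AND (NOT S OR R) AND (NOT NOT S OR NOT R)   [De Morgan]
= R AND (NOT S OR R) AND (S OR NOT R)   [double negation]
= (R AND NOT S AND S) OR (R AND NOT S AND NOT R) OR (R AND R AND S) OR (R AND R AND NOT R)   [distribute AND over OR]
= R AND S   [simplify]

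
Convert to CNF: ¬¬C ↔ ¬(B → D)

¬¬C ↔ ¬(B → D)
⇔ (¬¬C → ¬(B → D)) ∧ (¬(B → D) → ¬¬C)   (eliminate ↔)
⇔ (¬¬¬C ∨ ¬(B → D)) ∧ (¬(B → D) → ¬¬C)   (eliminate →)
⇔ (¬¬¬C ∨ ¬(¬B ∨ D)) ∧ (¬(B → D) → ¬¬C)   (eliminate →)
⇔ (¬¬¬C ∨ ¬(¬B ∨ D)) ∧ (¬¬(B → D) ∨ ¬¬C)   (eliminate →)
⇔ (¬¬¬C ∨ ¬(¬B ∨ D)) ∧ (¬¬(¬B ∨ D) ∨ ¬¬C)   (eliminate →)
⇔ (¬C ∨ ¬(¬B ∨ D)) ∧ (¬¬(¬B ∨ D) ∨ ¬¬C)   (double negation)
⇔ (¬C ∨ (¬¬B ∧ ¬D)) ∧ (¬¬(¬B ∨ D) ∨ ¬¬C)   (De Morgan)
⇔ (¬C ∨ (B ∧ ¬D)) ∧ (¬¬(¬B ∨ D) ∨ ¬¬C)   (double negation)
⇔ (¬C ∨ (B ∧ ¬D)) ∧ (¬B ∨ D ∨ ¬¬C)   (double negation)
⇔ (¬C ∨ (B ∧ ¬D)) ∧ (¬B ∨ D ∨ C)   (double negation)
⇔ (¬C ∨ B) ∧ (¬C ∨ ¬D) ∧ (¬B ∨ D ∨ C)   (distribute ∨ over ∧)

(¬C ∨ B) ∧ (¬C ∨ ¬D) ∧ (¬B ∨ D ∨ C)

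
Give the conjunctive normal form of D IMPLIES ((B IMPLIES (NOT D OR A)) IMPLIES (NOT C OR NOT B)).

NOT D OR NOT A OR NOT C OR NOT B

D IMPLIES ((B IMPLIES (NOT D OR A)) IMPLIES (NOT C OR NOT B))
≡ NOT D OR ((B IMPLIES (NOT D OR A)) IMPLIES (NOT C OR NOT B))   — eliminate IMPLIES
≡ NOT D OR NOT (B IMPLIES (NOT D OR A)) OR NOT C OR NOT B   — eliminate IMPLIES
≡ NOT D OR NOT (NOT B OR NOT D OR A) OR NOT C OR NOT B   — eliminate IMPLIES
≡ NOT D OR (NOT NOT B AND NOT NOT D AND NOT A) OR NOT C OR NOT B   — De Morgan
≡ NOT D OR (B AND NOT NOT D AND NOT A) OR NOT C OR NOT B   — double negation
≡ NOT D OR (B AND D AND NOT A) OR NOT C OR NOT B   — double negation
≡ (NOT D OR B OR NOT C OR NOT B) AND (NOT D OR D OR NOT C OR NOT B) AND (NOT D OR NOT A OR NOT C OR NOT B)   — distribute OR over AND
≡ NOT D OR NOT A OR NOT C OR NOT B   — simplify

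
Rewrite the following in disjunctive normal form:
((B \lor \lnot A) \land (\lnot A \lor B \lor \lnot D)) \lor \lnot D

((B \lor \lnot A) \land (\lnot A \lor B \lor \lnot D)) \lor \lnot D
≡ (B \land \lnot A) \lor (B \land B) \lor (B \land \lnot D) \lor (\lnot A \land \lnot A) \lor (\lnot A \land B) \lor (\lnot A \land \lnot D) \lor \lnot D   — distribute \land over \lor
≡ B \lor \lnot A \lor \lnot D   — simplify

B \lor \lnot A \lor \lnot D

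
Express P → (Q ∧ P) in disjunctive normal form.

¬P ∨ (Q ∧ P)

P → (Q ∧ P)
= ¬P ∨ (Q ∧ P)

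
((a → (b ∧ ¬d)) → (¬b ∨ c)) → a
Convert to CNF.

(b ∨ a) ∧ (¬c ∨ a)

((a → (b ∧ ¬d)) → (¬b ∨ c)) → a
≡ ¬((a → (b ∧ ¬d)) → (¬b ∨ c)) ∨ a   — eliminate →
≡ ¬(¬(a → (b ∧ ¬d)) ∨ ¬b ∨ c) ∨ a   — eliminate →
≡ ¬(¬(¬a ∨ (b ∧ ¬d)) ∨ ¬b ∨ c) ∨ a   — eliminate →
≡ (¬¬(¬a ∨ (b ∧ ¬d)) ∧ ¬¬b ∧ ¬c) ∨ a   — De Morgan
≡ ((¬a ∨ (b ∧ ¬d)) ∧ ¬¬b ∧ ¬c) ∨ a   — double negation
≡ ((¬a ∨ (b ∧ ¬d)) ∧ b ∧ ¬c) ∨ a   — double negation
≡ (¬a ∨ b ∨ a) ∧ (¬a ∨ ¬d ∨ a) ∧ (b ∨ a) ∧ (¬c ∨ a)   — distribute ∨ over ∧
≡ (b ∨ a) ∧ (¬c ∨ a)   — simplify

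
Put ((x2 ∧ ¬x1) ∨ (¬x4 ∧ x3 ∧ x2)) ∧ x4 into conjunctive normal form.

((x2 ∧ ¬x1) ∨ (¬x4 ∧ x3 ∧ x2)) ∧ x4
≡ (x2 ∨ ¬x4) ∧ (x2 ∨ x3) ∧ (x2 ∨ x2) ∧ (¬x1 ∨ ¬x4) ∧ (¬x1 ∨ x3) ∧ (¬x1 ∨ x2) ∧ x4   — distribute ∨ over ∧
≡ x2 ∧ (¬x1 ∨ ¬x4) ∧ (¬x1 ∨ x3) ∧ x4   — simplify

x2 ∧ (¬x1 ∨ ¬x4) ∧ (¬x1 ∨ x3) ∧ x4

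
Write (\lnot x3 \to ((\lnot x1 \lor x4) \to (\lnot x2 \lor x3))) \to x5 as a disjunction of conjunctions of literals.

(\lnot x3 \land \lnot x1 \land x2) \lor (\lnot x3 \land x4 \land x2) \lor x5

(\lnot x3 \to ((\lnot x1 \lor x4) \to (\lnot x2 \lor x3))) \to x5
≡ \lnot (\lnot x3 \to ((\lnot x1 \lor x4) \to (\lnot x2 \lor x3))) \lor x5   [eliminate \to]
≡ \lnot (\lnot \lnot x3 \lor ((\lnot x1 \lor x4) \to (\lnot x2 \lor x3))) \lor x5   [eliminate \to]
≡ \lnot (\lnot \lnot x3 \lor \lnot (\lnot x1 \lor x4) \lor \lnot x2 \lor x3) \lor x5   [eliminate \to]
≡ (\lnot \lnot \lnot x3 \land \lnot \lnot (\lnot x1 \lor x4) \land \lnot \lnot x2 \land \lnot x3) \lor x5   [De Morgan]
≡ (\lnot x3 \land \lnot \lnot (\lnot x1 \lor x4) \land \lnot \lnot x2 \land \lnot x3) \lor x5   [double negation]
≡ (\lnot x3 \land (\lnot x1 \lor x4) \land \lnot \lnot x2 \land \lnot x3) \lor x5   [double negation]
≡ (\lnot x3 \land (\lnot x1 \lor x4) \land x2 \land \lnot x3) \lor x5   [double negation]
≡ (\lnot x3 \land \lnot x1 \land x2 \land \lnot x3) \lor (\lnot x3 \land x4 \land x2 \land \lnot x3) \lor x5   [distribute \land over \lor]
≡ (\lnot x3 \land \lnot x1 \land x2) \lor (\lnot x3 \land x4 \land x2) \lor x5   [simplify]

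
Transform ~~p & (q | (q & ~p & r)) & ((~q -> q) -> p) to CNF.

~~p & (q | (q & ~p & r)) & ((~q -> q) -> p)
⇔ ~~p & (q | (q & ~p & r)) & (~(~q -> q) | p)   (eliminate ->)
⇔ ~~p & (q | (q & ~p & r)) & (~(~~q | q) | p)   (eliminate ->)
⇔ p & (q | (q & ~p & r)) & (~(~~q | q) | p)   (double negation)
⇔ p & (q | (q & ~p & r)) & ((~~~q & ~q) | p)   (De Morgan)
⇔ p & (q | (q & ~p & r)) & ((~q & ~q) | p)   (double negation)
⇔ p & (q | q) & (q | ~p) & (q | r) & (~q | p) & (~q | p)   (distribute | over &)
⇔ p & q   (simplify)

p & q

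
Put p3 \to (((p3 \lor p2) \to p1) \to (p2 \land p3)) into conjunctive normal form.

p3 \to (((p3 \lor p2) \to p1) \to (p2 \land p3))
= \lnot p3 \lor (((p3 \lor p2) \to p1) \to (p2 \land p3))   [eliminate \to]
= \lnot p3 \lor \lnot ((p3 \lor p2) \to p1) \lor (p2 \land p3)   [eliminate \to]
= \lnot p3 \lor \lnot (\lnot (p3 \lor p2) \lor p1) \lor (p2 \land p3)   [eliminate \to]
= \lnot p3 \lor (\lnot \lnot (p3 \lor p2) \land \lnot p1) \lor (p2 \land p3)   [De Morgan]
= \lnot p3 \lor ((p3 \lor p2) \land \lnot p1) \lor (p2 \land p3)   [double negation]
= (\lnot p3 \lor p3 \lor p2 \lor p2) \land (\lnot p3 \lor p3 \lor p2 \lor p3) \land (\lnot p3 \lor \lnot p1 \lor p2) \land (\lnot p3 \lor \lnot p1 \lor p3)   [distribute \lor over \land]
= \lnot p3 \lor \lnot p1 \lor p2   [simplify]

\lnot p3 \lor \lnot p1 \lor p2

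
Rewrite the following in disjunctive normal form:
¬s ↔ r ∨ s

r ∧ ¬s

¬s ↔ r ∨ s
⇔ (¬s → r ∨ s) ∧ (r ∨ s → ¬s)   [eliminate ↔]
⇔ (¬¬s ∨ r ∨ s) ∧ (r ∨ s → ¬s)   [eliminate →]
⇔ (¬¬s ∨ r ∨ s) ∧ (¬(r ∨ s) ∨ ¬s)   [eliminate →]
⇔ (s ∨ r ∨ s) ∧ (¬(r ∨ s) ∨ ¬s)   [double negation]
⇔ (s ∨ r ∨ s) ∧ (¬r ∧ ¬s ∨ ¬s)   [De Morgan]
⇔ s ∧ ¬r ∧ ¬s ∨ s ∧ ¬s ∨ r ∧ ¬r ∧ ¬s ∨ r ∧ ¬s ∨ s ∧ ¬r ∧ ¬s ∨ s ∧ ¬s   [distribute ∧ over ∨]
⇔ r ∧ ¬s   [simplify]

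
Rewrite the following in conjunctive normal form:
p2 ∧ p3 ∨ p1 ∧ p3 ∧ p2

p2 ∧ p3

p2 ∧ p3 ∨ p1 ∧ p3 ∧ p2
= (p2 ∨ p1) ∧ (p2 ∨ p3) ∧ (p2 ∨ p2) ∧ (p3 ∨ p1) ∧ (p3 ∨ p3) ∧ (p3 ∨ p2)   [distribute ∨ over ∧]
= p2 ∧ p3   [simplify]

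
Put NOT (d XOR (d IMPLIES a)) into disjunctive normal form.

a AND d

NOT (d XOR (d IMPLIES a))
≡ NOT ((d AND NOT (d IMPLIES a)) OR (NOT d AND (d IMPLIES a)))   — expand XOR
≡ NOT ((d AND NOT (NOT d OR a)) OR (NOT d AND (d IMPLIES a)))   — eliminate IMPLIES
≡ NOT ((d AND NOT (NOT d OR a)) OR (NOT d AND (NOT d OR a)))   — eliminate IMPLIES
≡ NOT (d AND NOT (NOT d OR a)) AND NOT (NOT d AND (NOT d OR a))   — De Morgan
≡ (NOT d OR NOT NOT (NOT d OR a)) AND NOT (NOT d AND (NOT d OR a))   — De Morgan
≡ (NOT d OR NOT d OR a) AND NOT (NOT d AND (NOT d OR a))   — double negation
≡ (NOT d OR NOT d OR a) AND (NOT NOT d OR NOT (NOT d OR a))   — De Morgan
≡ (NOT d OR NOT d OR a) AND (d OR NOT (NOT d OR a))   — double negation
≡ (NOT d OR NOT d OR a) AND (d OR (NOT NOT d AND NOT a))   — De Morgan
≡ (NOT d OR NOT d OR a) AND (d OR (d AND NOT a))   — double negation
≡ (NOT d AND d) OR (NOT d AND d AND NOT a) OR (NOT d AND d) OR (NOT d AND d AND NOT a) OR (a AND d) OR (a AND d AND NOT a)   — distribute AND over OR
≡ a AND d   — simplify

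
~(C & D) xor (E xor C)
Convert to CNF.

(~C | ~D | ~E) & (C | ~E) & (D | ~C | E)

~(C & D) xor (E xor C)
≡ (~(C & D) | (E xor C)) & ~(~(C & D) & (E xor C))   — expand xor
≡ (~(C & D) | ((E | C) & ~(E & C))) & ~(~(C & D) & (E xor C))   — expand xor
≡ (~(C & D) | ((E | C) & ~(E & C))) & ~(~(C & D) & (E | C) & ~(E & C))   — expand xor
≡ (~C | ~D | ((E | C) & ~(E & C))) & ~(~(C & D) & (E | C) & ~(E & C))   — De Morgan
≡ (~C | ~D | ((E | C) & (~E | ~C))) & ~(~(C & D) & (E | C) & ~(E & C))   — De Morgan
≡ (~C | ~D | ((E | C) & (~E | ~C))) & (~~(C & D) | ~(E | C) | ~~(E & C))   — De Morgan
≡ (~C | ~D | ((E | C) & (~E | ~C))) & ((C & D) | ~(E | C) | ~~(E & C))   — double negation
≡ (~C | ~D | ((E | C) & (~E | ~C))) & ((C & D) | (~E & ~C) | ~~(E & C))   — De Morgan
≡ (~C | ~D | ((E | C) & (~E | ~C))) & ((C & D) | (~E & ~C) | (E & C))   — double negation
≡ (~C | ~D | E | C) & (~C | ~D | ~E | ~C) & (C | ~E | E) & (C | ~E | C) & (C | ~C | E) & (C | ~C | C) & (D | ~E | E) & (D | ~E | C) & (D | ~C | E) & (D | ~C | C)   — distribute | over &
≡ (~C | ~D | ~E) & (C | ~E) & (D | ~C | E)   — simplify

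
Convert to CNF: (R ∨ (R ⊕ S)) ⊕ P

(R ∨ (R ⊕ S)) ⊕ P
⇔ (R ∨ (R ⊕ S) ∨ P) ∧ ¬((R ∨ (R ⊕ S)) ∧ P)   [expand ⊕]
⇔ (R ∨ ((R ∨ S) ∧ ¬(R ∧ S)) ∨ P) ∧ ¬((R ∨ (R ⊕ S)) ∧ P)   [expand ⊕]
⇔ (R ∨ ((R ∨ S) ∧ ¬(R ∧ S)) ∨ P) ∧ ¬((R ∨ ((R ∨ S) ∧ ¬(R ∧ S))) ∧ P)   [expand ⊕]
⇔ (R ∨ ((R ∨ S) ∧ (¬R ∨ ¬S)) ∨ P) ∧ ¬((R ∨ ((R ∨ S) ∧ ¬(R ∧ S))) ∧ P)   [De Morgan]
⇔ (R ∨ ((R ∨ S) ∧ (¬R ∨ ¬S)) ∨ P) ∧ (¬(R ∨ ((R ∨ S) ∧ ¬(R ∧ S))) ∨ ¬P)   [De Morgan]
⇔ (R ∨ ((R ∨ S) ∧ (¬R ∨ ¬S)) ∨ P) ∧ ((¬R ∧ ¬((R ∨ S) ∧ ¬(R ∧ S))) ∨ ¬P)   [De Morgan]
⇔ (R ∨ ((R ∨ S) ∧ (¬R ∨ ¬S)) ∨ P) ∧ ((¬R ∧ (¬(R ∨ S) ∨ ¬¬(R ∧ S))) ∨ ¬P)   [De Morgan]
⇔ (R ∨ ((R ∨ S) ∧ (¬R ∨ ¬S)) ∨ P) ∧ ((¬R ∧ ((¬R ∧ ¬S) ∨ ¬¬(R ∧ S))) ∨ ¬P)   [De Morgan]
⇔ (R ∨ ((R ∨ S) ∧ (¬R ∨ ¬S)) ∨ P) ∧ ((¬R ∧ ((¬R ∧ ¬S) ∨ (R ∧ S))) ∨ ¬P)   [double negation]
⇔ (R ∨ R ∨ S ∨ P) ∧ (R ∨ ¬R ∨ ¬S ∨ P) ∧ (¬R ∨ ¬P) ∧ (¬R ∨ R ∨ ¬P) ∧ (¬R ∨ S ∨ ¬P) ∧ (¬S ∨ R ∨ ¬P) ∧ (¬S ∨ S ∨ ¬P)   [distribute ∨ over ∧]
⇔ (R ∨ S ∨ P) ∧ (¬R ∨ ¬P) ∧ (¬S ∨ R ∨ ¬P)   [simplify]

(R ∨ S ∨ P) ∧ (¬R ∨ ¬P) ∧ (¬S ∨ R ∨ ¬P)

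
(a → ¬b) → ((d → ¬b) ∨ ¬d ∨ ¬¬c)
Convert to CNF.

(a → ¬b) → ((d → ¬b) ∨ ¬d ∨ ¬¬c)
= ¬(a → ¬b) ∨ (d → ¬b) ∨ ¬d ∨ ¬¬c   (eliminate →)
= ¬(¬a ∨ ¬b) ∨ (d → ¬b) ∨ ¬d ∨ ¬¬c   (eliminate →)
= ¬(¬a ∨ ¬b) ∨ ¬d ∨ ¬b ∨ ¬d ∨ ¬¬c   (eliminate →)
= (¬¬a ∧ ¬¬b) ∨ ¬d ∨ ¬b ∨ ¬d ∨ ¬¬c   (De Morgan)
= (a ∧ ¬¬b) ∨ ¬d ∨ ¬b ∨ ¬d ∨ ¬¬c   (double negation)
= (a ∧ b) ∨ ¬d ∨ ¬b ∨ ¬d ∨ ¬¬c   (double negation)
= (a ∧ b) ∨ ¬d ∨ ¬b ∨ ¬d ∨ c   (double negation)
= (a ∨ ¬d ∨ ¬b ∨ ¬d ∨ c) ∧ (b ∨ ¬d ∨ ¬b ∨ ¬d ∨ c)   (distribute ∨ over ∧)
= a ∨ ¬d ∨ ¬b ∨ c   (simplify)

a ∨ ¬d ∨ ¬b ∨ c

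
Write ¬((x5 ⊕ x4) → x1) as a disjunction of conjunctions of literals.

(x5 ∧ ¬x4 ∧ ¬x1) ∨ (¬x5 ∧ x4 ∧ ¬x1)

¬((x5 ⊕ x4) → x1)
≡ ¬(¬(x5 ⊕ x4) ∨ x1)   (eliminate →)
≡ ¬(¬((x5 ∧ ¬x4) ∨ (¬x5 ∧ x4)) ∨ x1)   (expand ⊕)
≡ ¬¬((x5 ∧ ¬x4) ∨ (¬x5 ∧ x4)) ∧ ¬x1   (De Morgan)
≡ ((x5 ∧ ¬x4) ∨ (¬x5 ∧ x4)) ∧ ¬x1   (double negation)
≡ (x5 ∧ ¬x4 ∧ ¬x1) ∨ (¬x5 ∧ x4 ∧ ¬x1)   (distribute ∧ over ∨)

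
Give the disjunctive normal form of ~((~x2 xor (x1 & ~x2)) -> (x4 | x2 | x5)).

~((~x2 xor (x1 & ~x2)) -> (x4 | x2 | x5))
≡ ~(~(~x2 xor (x1 & ~x2)) | x4 | x2 | x5)   [eliminate ->]
≡ ~(~((~x2 & ~(x1 & ~x2)) | (~~x2 & x1 & ~x2)) | x4 | x2 | x5)   [expand xor]
≡ ~~((~x2 & ~(x1 & ~x2)) | (~~x2 & x1 & ~x2)) & ~x4 & ~x2 & ~x5   [De Morgan]
≡ ((~x2 & ~(x1 & ~x2)) | (~~x2 & x1 & ~x2)) & ~x4 & ~x2 & ~x5   [double negation]
≡ ((~x2 & (~x1 | ~~x2)) | (~~x2 & x1 & ~x2)) & ~x4 & ~x2 & ~x5   [De Morgan]
≡ ((~x2 & (~x1 | x2)) | (~~x2 & x1 & ~x2)) & ~x4 & ~x2 & ~x5   [double negation]
≡ ((~x2 & (~x1 | x2)) | (x2 & x1 & ~x2)) & ~x4 & ~x2 & ~x5   [double negation]
≡ (~x2 & ~x1 & ~x4 & ~x2 & ~x5) | (~x2 & x2 & ~x4 & ~x2 & ~x5) | (x2 & x1 & ~x2 & ~x4 & ~x2 & ~x5)   [distribute & over |]
≡ ~x2 & ~x1 & ~x4 & ~x5   [simplify]

~x2 & ~x1 & ~x4 & ~x5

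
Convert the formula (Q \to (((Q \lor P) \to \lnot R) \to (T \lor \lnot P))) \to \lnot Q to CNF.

(\lnot Q \lor \lnot R) \land (\lnot T \lor \lnot Q) \land (P \lor \lnot Q)

(Q \to (((Q \lor P) \to \lnot R) \to (T \lor \lnot P))) \to \lnot Q
= \lnot (Q \to (((Q \lor P) \to \lnot R) \to (T \lor \lnot P))) \lor \lnot Q   [eliminate \to]
= \lnot (\lnot Q \lor (((Q \lor P) \to \lnot R) \to (T \lor \lnot P))) \lor \lnot Q   [eliminate \to]
= \lnot (\lnot Q \lor \lnot ((Q \lor P) \to \lnot R) \lor T \lor \lnot P) \lor \lnot Q   [eliminate \to]
= \lnot (\lnot Q \lor \lnot (\lnot (Q \lor P) \lor \lnot R) \lor T \lor \lnot P) \lor \lnot Q   [eliminate \to]
= (\lnot \lnot Q \land \lnot \lnot (\lnot (Q \lor P) \lor \lnot R) \land \lnot T \land \lnot \lnot P) \lor \lnot Q   [De Morgan]
= (Q \land \lnot \lnot (\lnot (Q \lor P) \lor \lnot R) \land \lnot T \land \lnot \lnot P) \lor \lnot Q   [double negation]
= (Q \land (\lnot (Q \lor P) \lor \lnot R) \land \lnot T \land \lnot \lnot P) \lor \lnot Q   [double negation]
= (Q \land ((\lnot Q \land \lnot P) \lor \lnot R) \land \lnot T \land \lnot \lnot P) \lor \lnot Q   [De Morgan]
= (Q \land ((\lnot Q \land \lnot P) \lor \lnot R) \land \lnot T \land P) \lor \lnot Q   [double negation]
= (Q \lor \lnot Q) \land (\lnot Q \lor \lnot R \lor \lnot Q) \land (\lnot P \lor \lnot R \lor \lnot Q) \land (\lnot T \lor \lnot Q) \land (P \lor \lnot Q)   [distribute \lor over \land]
= (\lnot Q \lor \lnot R) \land (\lnot T \lor \lnot Q) \land (P \lor \lnot Q)   [simplify]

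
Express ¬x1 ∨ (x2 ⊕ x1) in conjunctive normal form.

¬x1 ∨ (x2 ⊕ x1)
= ¬x1 ∨ ((x2 ∨ x1) ∧ ¬(x2 ∧ x1))   [expand ⊕]
= ¬x1 ∨ ((x2 ∨ x1) ∧ (¬x2 ∨ ¬x1))   [De Morgan]
= (¬x1 ∨ x2 ∨ x1) ∧ (¬x1 ∨ ¬x2 ∨ ¬x1)   [distribute ∨ over ∧]
= ¬x1 ∨ ¬x2   [simplify]

¬x1 ∨ ¬x2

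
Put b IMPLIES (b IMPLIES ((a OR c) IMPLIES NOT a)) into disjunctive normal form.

b IMPLIES (b IMPLIES ((a OR c) IMPLIES NOT a))
⇔ NOT b OR (b IMPLIES ((a OR c) IMPLIES NOT a))   [eliminate IMPLIES]
⇔ NOT b OR NOT b OR ((a OR c) IMPLIES NOT a)   [eliminate IMPLIES]
⇔ NOT b OR NOT b OR NOT (a OR c) OR NOT a   [eliminate IMPLIES]
⇔ NOT b OR NOT b OR (NOT a AND NOT c) OR NOT a   [De Morgan]
⇔ NOT b OR NOT a   [simplify]

NOT b OR NOT a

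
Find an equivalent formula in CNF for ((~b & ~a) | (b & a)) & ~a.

(~b | a) & ~a

((~b & ~a) | (b & a)) & ~a
≡ (~b | b) & (~b | a) & (~a | b) & (~a | a) & ~a
≡ (~b | a) & ~a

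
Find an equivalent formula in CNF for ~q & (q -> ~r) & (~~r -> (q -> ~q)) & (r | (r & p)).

~q & r

~q & (q -> ~r) & (~~r -> (q -> ~q)) & (r | (r & p))
≡ ~q & (~q | ~r) & (~~r -> (q -> ~q)) & (r | (r & p))   [eliminate ->]
≡ ~q & (~q | ~r) & (~~~r | (q -> ~q)) & (r | (r & p))   [eliminate ->]
≡ ~q & (~q | ~r) & (~~~r | ~q | ~q) & (r | (r & p))   [eliminate ->]
≡ ~q & (~q | ~r) & (~r | ~q | ~q) & (r | (r & p))   [double negation]
≡ ~q & (~q | ~r) & (~r | ~q | ~q) & (r | r) & (r | p)   [distribute | over &]
≡ ~q & r   [simplify]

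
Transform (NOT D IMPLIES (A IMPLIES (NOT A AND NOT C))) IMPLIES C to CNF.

(NOT D IMPLIES (A IMPLIES (NOT A AND NOT C))) IMPLIES C
≡ NOT (NOT D IMPLIES (A IMPLIES (NOT A AND NOT C))) OR C   [eliminate IMPLIES]
≡ NOT (NOT NOT D OR (A IMPLIES (NOT A AND NOT C))) OR C   [eliminate IMPLIES]
≡ NOT (NOT NOT D OR NOT A OR (NOT A AND NOT C)) OR C   [eliminate IMPLIES]
≡ (NOT NOT NOT D AND NOT NOT A AND NOT (NOT A AND NOT C)) OR C   [De Morgan]
≡ (NOT D AND NOT NOT A AND NOT (NOT A AND NOT C)) OR C   [double negation]
≡ (NOT D AND A AND NOT (NOT A AND NOT C)) OR C   [double negation]
≡ (NOT D AND A AND (NOT NOT A OR NOT NOT C)) OR C   [De Morgan]
≡ (NOT D AND A AND (A OR NOT NOT C)) OR C   [double negation]
≡ (NOT D AND A AND (A OR C)) OR C   [double negation]
≡ (NOT D OR C) AND (A OR C) AND (A OR C OR C)   [distribute OR over AND]
≡ (NOT D OR C) AND (A OR C)   [simplify]

(NOT D OR C) AND (A OR C)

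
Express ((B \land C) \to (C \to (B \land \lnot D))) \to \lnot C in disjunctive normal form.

(B \land C \land D) \lor \lnot C

((B \land C) \to (C \to (B \land \lnot D))) \to \lnot C
≡ \lnot ((B \land C) \to (C \to (B \land \lnot D))) \lor \lnot C
≡ \lnot (\lnot (B \land C) \lor (C \to (B \land \lnot D))) \lor \lnot C
≡ \lnot (\lnot (B \land C) \lor \lnot C \lor (B \land \lnot D)) \lor \lnot C
≡ (\lnot \lnot (B \land C) \land \lnot \lnot C \land \lnot (B \land \lnot D)) \lor \lnot C
≡ (B \land C \land \lnot \lnot C \land \lnot (B \land \lnot D)) \lor \lnot C
≡ (B \land C \land C \land \lnot (B \land \lnot D)) \lor \lnot C
≡ (B \land C \land C \land (\lnot B \lor \lnot \lnot D)) \lor \lnot C
≡ (B \land C \land C \land (\lnot B \lor D)) \lor \lnot C
≡ (B \land C \land C \land \lnot B) \lor (B \land C \land C \land D) \lor \lnot C
≡ (B \land C \land D) \lor \lnot C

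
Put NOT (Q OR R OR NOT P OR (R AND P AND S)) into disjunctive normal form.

NOT Q AND NOT R AND P

NOT (Q OR R OR NOT P OR (R AND P AND S))
≡ NOT Q AND NOT R AND NOT NOT P AND NOT (R AND P AND S)
≡ NOT Q AND NOT R AND P AND NOT (R AND P AND S)
≡ NOT Q AND NOT R AND P AND (NOT R OR NOT P OR NOT S)
≡ (NOT Q AND NOT R AND P AND NOT R) OR (NOT Q AND NOT R AND P AND NOT P) OR (NOT Q AND NOT R AND P AND NOT S)
≡ NOT Q AND NOT R AND P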